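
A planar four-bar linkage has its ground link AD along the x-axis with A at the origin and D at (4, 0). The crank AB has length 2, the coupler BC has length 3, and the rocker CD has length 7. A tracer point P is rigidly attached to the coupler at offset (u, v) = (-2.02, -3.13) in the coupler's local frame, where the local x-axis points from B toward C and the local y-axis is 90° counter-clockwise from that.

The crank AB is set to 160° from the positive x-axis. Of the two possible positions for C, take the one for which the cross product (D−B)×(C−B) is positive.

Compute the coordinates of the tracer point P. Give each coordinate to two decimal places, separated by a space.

A=(0,0), D=(4.00,0)
B = A + 2.00·(cos160°, sin160°) = (-1.8794, 0.6840)
|BD| = 5.9190
circle(B,3.00) ∩ circle(D,7.00): a=-0.4194, h=2.9705
  candidates: C₊=(-1.9527,3.6831) cross=17.583; C₋=(-2.6393,-2.2181) cross=-17.583
  mode + wants cross > 0 → take C=(-1.9527,3.6831) (cross=17.583)
ex = (C−B)/|BC| = (-0.0244,0.9997); ey = (-0.9997,-0.0244)
P = B + -2.02·ex + -3.13·ey = (1.2990,-1.2589)

1.30 -1.26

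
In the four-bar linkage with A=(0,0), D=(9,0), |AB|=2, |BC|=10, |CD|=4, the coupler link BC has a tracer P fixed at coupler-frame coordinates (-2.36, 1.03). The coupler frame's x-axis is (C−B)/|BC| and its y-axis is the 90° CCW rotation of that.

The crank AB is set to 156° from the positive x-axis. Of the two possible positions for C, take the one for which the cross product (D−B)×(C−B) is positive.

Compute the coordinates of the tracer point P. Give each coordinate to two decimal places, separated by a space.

A=(0,0), D=(9.00,0)
B = A + 2.00·(cos156°, sin156°) = (-1.8271, 0.8135)
|BD| = 10.8576
circle(B,10.00) ∩ circle(D,4.00): a=9.2971, h=3.6830
  candidates: C₊=(7.7198,3.7896) cross=39.989; C₋=(7.1679,-3.5558) cross=-39.989
  mode + wants cross > 0 → take C=(7.7198,3.7896) (cross=39.989)
ex = (C−B)/|BC| = (0.9547,0.2976); ey = (-0.2976,0.9547)
P = B + -2.36·ex + 1.03·ey = (-4.3867,1.0944)

-4.39 1.09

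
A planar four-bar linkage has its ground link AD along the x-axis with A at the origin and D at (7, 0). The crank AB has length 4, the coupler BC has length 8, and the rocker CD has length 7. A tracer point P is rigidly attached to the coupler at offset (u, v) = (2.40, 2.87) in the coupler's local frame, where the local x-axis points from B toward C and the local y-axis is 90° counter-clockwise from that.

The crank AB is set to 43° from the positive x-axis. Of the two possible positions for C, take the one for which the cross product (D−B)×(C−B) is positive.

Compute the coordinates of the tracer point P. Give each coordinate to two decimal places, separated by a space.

A=(0,0), D=(7.00,0)
B = A + 4.00·(cos43°, sin43°) = (2.9254, 2.7280)
|BD| = 4.9035
circle(B,8.00) ∩ circle(D,7.00): a=3.9813, h=6.9390
  candidates: C₊=(10.0941,6.2791) cross=34.025; C₋=(2.3733,-5.2529) cross=-34.025
  mode + wants cross > 0 → take C=(10.0941,6.2791) (cross=34.025)
ex = (C−B)/|BC| = (0.8961,0.4439); ey = (-0.4439,0.8961)
P = B + 2.40·ex + 2.87·ey = (3.8021,6.3651)

3.80 6.37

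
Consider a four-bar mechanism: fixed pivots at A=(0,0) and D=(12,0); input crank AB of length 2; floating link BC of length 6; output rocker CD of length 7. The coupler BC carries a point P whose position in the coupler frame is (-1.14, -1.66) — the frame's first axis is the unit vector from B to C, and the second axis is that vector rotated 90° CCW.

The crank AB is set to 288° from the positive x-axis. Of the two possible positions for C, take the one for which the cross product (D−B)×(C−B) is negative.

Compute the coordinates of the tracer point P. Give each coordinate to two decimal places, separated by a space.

-1.03 -3.06

A=(0,0), D=(12.00,0)
B = A + 2.00·(cos288°, sin288°) = (0.6180, -1.9021)
|BD| = 11.5398
circle(B,6.00) ∩ circle(D,7.00): a=5.2066, h=2.9818
  candidates: C₊=(5.2620,1.8971) cross=34.409; C₋=(6.2449,-3.9849) cross=-34.409
  mode - wants cross < 0 → take C=(6.2449,-3.9849) (cross=-34.409)
ex = (C−B)/|BC| = (0.9378,-0.3471); ey = (0.3471,0.9378)
P = B + -1.14·ex + -1.66·ey = (-1.0273,-3.0632)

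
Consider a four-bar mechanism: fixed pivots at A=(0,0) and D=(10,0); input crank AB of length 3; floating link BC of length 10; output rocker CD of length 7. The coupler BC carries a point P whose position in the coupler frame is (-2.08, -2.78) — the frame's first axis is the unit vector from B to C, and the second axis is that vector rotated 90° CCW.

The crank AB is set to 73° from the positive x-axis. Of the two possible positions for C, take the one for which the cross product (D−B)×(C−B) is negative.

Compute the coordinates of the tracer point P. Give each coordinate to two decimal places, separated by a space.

-2.58 3.24

A=(0,0), D=(10.00,0)
B = A + 3.00·(cos73°, sin73°) = (0.8771, 2.8689)
|BD| = 9.5634
circle(B,10.00) ∩ circle(D,7.00): a=7.4481, h=6.6728
  candidates: C₊=(9.9839,7.0000) cross=63.814; C₋=(5.9804,-5.7309) cross=-63.814
  mode - wants cross < 0 → take C=(5.9804,-5.7309) (cross=-63.814)
ex = (C−B)/|BC| = (0.5103,-0.8600); ey = (0.8600,0.5103)
P = B + -2.08·ex + -2.78·ey = (-2.5751,3.2390)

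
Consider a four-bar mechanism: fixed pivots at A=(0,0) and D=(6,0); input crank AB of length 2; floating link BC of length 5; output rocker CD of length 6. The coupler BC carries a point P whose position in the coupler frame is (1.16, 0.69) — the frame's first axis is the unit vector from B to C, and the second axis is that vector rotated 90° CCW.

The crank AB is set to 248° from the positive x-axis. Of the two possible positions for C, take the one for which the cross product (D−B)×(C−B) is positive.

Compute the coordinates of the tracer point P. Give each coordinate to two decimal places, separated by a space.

A=(0,0), D=(6.00,0)
B = A + 2.00·(cos248°, sin248°) = (-0.7492, -1.8544)
|BD| = 6.9993
circle(B,5.00) ∩ circle(D,6.00): a=2.7139, h=4.1994
  candidates: C₊=(0.7551,2.9140) cross=29.393; C₋=(2.9802,-5.1847) cross=-29.393
  mode + wants cross > 0 → take C=(0.7551,2.9140) (cross=29.393)
ex = (C−B)/|BC| = (0.3009,0.9537); ey = (-0.9537,0.3009)
P = B + 1.16·ex + 0.69·ey = (-1.0582,-0.5405)

-1.06 -0.54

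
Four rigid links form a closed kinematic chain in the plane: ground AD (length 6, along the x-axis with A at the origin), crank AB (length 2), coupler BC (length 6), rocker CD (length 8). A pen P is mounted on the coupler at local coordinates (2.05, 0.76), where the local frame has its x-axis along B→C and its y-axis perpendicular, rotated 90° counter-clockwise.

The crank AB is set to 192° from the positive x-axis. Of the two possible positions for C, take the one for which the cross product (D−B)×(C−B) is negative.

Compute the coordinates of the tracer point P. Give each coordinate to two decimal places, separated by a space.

A=(0,0), D=(6.00,0)
B = A + 2.00·(cos192°, sin192°) = (-1.9563, -0.4158)
|BD| = 7.9672
circle(B,6.00) ∩ circle(D,8.00): a=2.2264, h=5.5717
  candidates: C₊=(-0.0238,5.2644) cross=44.390; C₋=(0.5578,-5.8637) cross=-44.390
  mode - wants cross < 0 → take C=(0.5578,-5.8637) (cross=-44.390)
ex = (C−B)/|BC| = (0.4190,-0.9080); ey = (0.9080,0.4190)
P = B + 2.05·ex + 0.76·ey = (-0.4072,-1.9587)

-0.41 -1.96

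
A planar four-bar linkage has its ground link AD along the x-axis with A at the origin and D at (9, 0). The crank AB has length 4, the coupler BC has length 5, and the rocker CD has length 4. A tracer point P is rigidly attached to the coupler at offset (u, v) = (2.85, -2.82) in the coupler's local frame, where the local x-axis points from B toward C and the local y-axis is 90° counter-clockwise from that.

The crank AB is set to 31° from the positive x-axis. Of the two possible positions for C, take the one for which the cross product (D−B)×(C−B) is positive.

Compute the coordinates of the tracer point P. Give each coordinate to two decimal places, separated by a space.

7.11 0.48

A=(0,0), D=(9.00,0)
B = A + 4.00·(cos31°, sin31°) = (3.4287, 2.0602)
|BD| = 5.9400
circle(B,5.00) ∩ circle(D,4.00): a=3.7276, h=3.3324
  candidates: C₊=(8.0807,3.8929) cross=19.795; C₋=(5.7691,-2.3583) cross=-19.795
  mode + wants cross > 0 → take C=(8.0807,3.8929) (cross=19.795)
ex = (C−B)/|BC| = (0.9304,0.3666); ey = (-0.3666,0.9304)
P = B + 2.85·ex + -2.82·ey = (7.1140,0.4811)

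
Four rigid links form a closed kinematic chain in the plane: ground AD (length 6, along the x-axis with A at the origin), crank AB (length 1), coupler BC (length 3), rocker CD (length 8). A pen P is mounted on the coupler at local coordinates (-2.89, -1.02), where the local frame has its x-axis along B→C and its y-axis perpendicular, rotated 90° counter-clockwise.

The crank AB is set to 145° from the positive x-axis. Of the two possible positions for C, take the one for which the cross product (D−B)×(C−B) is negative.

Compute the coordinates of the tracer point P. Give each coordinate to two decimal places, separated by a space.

A=(0,0), D=(6.00,0)
B = A + 1.00·(cos145°, sin145°) = (-0.8192, 0.5736)
|BD| = 6.8432
circle(B,3.00) ∩ circle(D,8.00): a=-0.5970, h=2.9400
  candidates: C₊=(-1.1676,3.5533) cross=20.119; C₋=(-1.6604,-2.3061) cross=-20.119
  mode - wants cross < 0 → take C=(-1.6604,-2.3061) (cross=-20.119)
ex = (C−B)/|BC| = (-0.2804,-0.9599); ey = (0.9599,-0.2804)
P = B + -2.89·ex + -1.02·ey = (-0.9878,3.6337)

-0.99 3.63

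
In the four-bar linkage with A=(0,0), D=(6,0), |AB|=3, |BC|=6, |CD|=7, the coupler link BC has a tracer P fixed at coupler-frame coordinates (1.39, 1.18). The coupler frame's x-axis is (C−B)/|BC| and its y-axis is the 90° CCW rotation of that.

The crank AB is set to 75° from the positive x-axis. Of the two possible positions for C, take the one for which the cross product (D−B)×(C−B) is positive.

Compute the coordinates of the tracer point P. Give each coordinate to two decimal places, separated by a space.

A=(0,0), D=(6.00,0)
B = A + 3.00·(cos75°, sin75°) = (0.7765, 2.8978)
|BD| = 5.9735
circle(B,6.00) ∩ circle(D,7.00): a=1.8986, h=5.6917
  candidates: C₊=(5.1978,6.9539) cross=33.999; C₋=(-0.3244,-3.0004) cross=-33.999
  mode + wants cross > 0 → take C=(5.1978,6.9539) (cross=33.999)
ex = (C−B)/|BC| = (0.7369,0.6760); ey = (-0.6760,0.7369)
P = B + 1.39·ex + 1.18·ey = (1.0030,4.7070)

1.00 4.71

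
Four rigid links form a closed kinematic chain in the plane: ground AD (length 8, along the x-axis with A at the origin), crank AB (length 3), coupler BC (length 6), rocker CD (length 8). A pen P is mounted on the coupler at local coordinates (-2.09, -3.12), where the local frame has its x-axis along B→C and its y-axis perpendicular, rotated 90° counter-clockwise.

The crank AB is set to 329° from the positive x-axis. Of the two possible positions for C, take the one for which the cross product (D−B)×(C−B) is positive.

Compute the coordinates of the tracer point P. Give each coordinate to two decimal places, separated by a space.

6.07 -2.90

A=(0,0), D=(8.00,0)
B = A + 3.00·(cos329°, sin329°) = (2.5715, -1.5451)
|BD| = 5.6441
circle(B,6.00) ∩ circle(D,8.00): a=0.3416, h=5.9903
  candidates: C₊=(1.2602,4.3098) cross=33.810; C₋=(4.5399,-7.2130) cross=-33.810
  mode + wants cross > 0 → take C=(1.2602,4.3098) (cross=33.810)
ex = (C−B)/|BC| = (-0.2186,0.9758); ey = (-0.9758,-0.2186)
P = B + -2.09·ex + -3.12·ey = (6.0729,-2.9027)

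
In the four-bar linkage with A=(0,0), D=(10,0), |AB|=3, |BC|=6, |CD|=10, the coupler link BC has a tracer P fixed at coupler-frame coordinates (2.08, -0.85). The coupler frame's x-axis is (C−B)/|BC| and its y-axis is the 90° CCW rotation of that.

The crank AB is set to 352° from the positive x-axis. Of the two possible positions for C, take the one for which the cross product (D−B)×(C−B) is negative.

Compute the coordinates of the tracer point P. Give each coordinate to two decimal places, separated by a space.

1.89 -2.39

A=(0,0), D=(10.00,0)
B = A + 3.00·(cos352°, sin352°) = (2.9708, -0.4175)
|BD| = 7.0416
circle(B,6.00) ∩ circle(D,10.00): a=-1.0236, h=5.9120
  candidates: C₊=(1.5984,5.4234) cross=41.630; C₋=(2.2995,-6.3798) cross=-41.630
  mode - wants cross < 0 → take C=(2.2995,-6.3798) (cross=-41.630)
ex = (C−B)/|BC| = (-0.1119,-0.9937); ey = (0.9937,-0.1119)
P = B + 2.08·ex + -0.85·ey = (1.8934,-2.3894)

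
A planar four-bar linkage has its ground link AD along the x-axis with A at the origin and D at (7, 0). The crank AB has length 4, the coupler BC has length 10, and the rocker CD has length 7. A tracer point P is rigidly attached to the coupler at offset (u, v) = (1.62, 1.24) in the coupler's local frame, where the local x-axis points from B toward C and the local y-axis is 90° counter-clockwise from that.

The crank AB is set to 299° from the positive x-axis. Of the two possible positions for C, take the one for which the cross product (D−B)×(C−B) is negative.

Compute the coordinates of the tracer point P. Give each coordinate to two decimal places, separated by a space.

A=(0,0), D=(7.00,0)
B = A + 4.00·(cos299°, sin299°) = (1.9392, -3.4985)
|BD| = 6.1523
circle(B,10.00) ∩ circle(D,7.00): a=7.2209, h=6.9179
  candidates: C₊=(3.9452,6.2983) cross=42.561; C₋=(11.8129,-5.0829) cross=-42.561
  mode - wants cross < 0 → take C=(11.8129,-5.0829) (cross=-42.561)
ex = (C−B)/|BC| = (0.9874,-0.1584); ey = (0.1584,0.9874)
P = B + 1.62·ex + 1.24·ey = (3.7352,-2.5308)

3.74 -2.53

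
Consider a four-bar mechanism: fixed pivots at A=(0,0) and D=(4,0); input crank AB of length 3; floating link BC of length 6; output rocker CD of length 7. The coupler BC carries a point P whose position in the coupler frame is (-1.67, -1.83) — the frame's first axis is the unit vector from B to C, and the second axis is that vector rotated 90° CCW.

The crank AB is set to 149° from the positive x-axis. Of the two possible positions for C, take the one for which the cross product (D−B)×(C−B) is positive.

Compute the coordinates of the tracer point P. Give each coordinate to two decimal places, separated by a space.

-2.11 -0.89

A=(0,0), D=(4.00,0)
B = A + 3.00·(cos149°, sin149°) = (-2.5715, 1.5451)
|BD| = 6.7507
circle(B,6.00) ∩ circle(D,7.00): a=2.4125, h=5.4936
  candidates: C₊=(1.0343,6.3407) cross=37.086; C₋=(-1.4804,-4.3549) cross=-37.086
  mode + wants cross > 0 → take C=(1.0343,6.3407) (cross=37.086)
ex = (C−B)/|BC| = (0.6010,0.7993); ey = (-0.7993,0.6010)
P = B + -1.67·ex + -1.83·ey = (-2.1125,-0.8894)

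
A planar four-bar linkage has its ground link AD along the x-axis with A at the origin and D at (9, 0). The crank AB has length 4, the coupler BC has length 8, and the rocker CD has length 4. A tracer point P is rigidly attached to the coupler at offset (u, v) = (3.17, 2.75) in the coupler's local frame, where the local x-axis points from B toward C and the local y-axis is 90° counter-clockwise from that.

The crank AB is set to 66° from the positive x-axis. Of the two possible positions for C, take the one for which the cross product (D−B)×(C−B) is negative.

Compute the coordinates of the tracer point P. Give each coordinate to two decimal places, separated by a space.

A=(0,0), D=(9.00,0)
B = A + 4.00·(cos66°, sin66°) = (1.6269, 3.6542)
|BD| = 8.2289
circle(B,8.00) ∩ circle(D,4.00): a=7.0310, h=3.8164
  candidates: C₊=(9.6214,3.9514) cross=31.405; C₋=(6.2319,-2.8875) cross=-31.405
  mode - wants cross < 0 → take C=(6.2319,-2.8875) (cross=-31.405)
ex = (C−B)/|BC| = (0.5756,-0.8177); ey = (0.8177,0.5756)
P = B + 3.17·ex + 2.75·ey = (5.7004,2.6450)

5.70 2.64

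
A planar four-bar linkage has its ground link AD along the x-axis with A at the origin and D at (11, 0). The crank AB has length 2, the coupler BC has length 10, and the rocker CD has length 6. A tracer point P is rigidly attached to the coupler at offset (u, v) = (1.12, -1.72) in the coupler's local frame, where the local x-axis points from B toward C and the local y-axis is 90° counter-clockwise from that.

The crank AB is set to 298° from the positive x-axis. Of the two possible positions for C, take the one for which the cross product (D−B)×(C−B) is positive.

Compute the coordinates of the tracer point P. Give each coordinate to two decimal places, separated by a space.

A=(0,0), D=(11.00,0)
B = A + 2.00·(cos298°, sin298°) = (0.9389, -1.7659)
|BD| = 10.2149
circle(B,10.00) ∩ circle(D,6.00): a=8.2401, h=5.6657
  candidates: C₊=(8.0755,5.2390) cross=57.875; C₋=(10.0345,-5.9218) cross=-57.875
  mode + wants cross > 0 → take C=(8.0755,5.2390) (cross=57.875)
ex = (C−B)/|BC| = (0.7137,0.7005); ey = (-0.7005,0.7137)
P = B + 1.12·ex + -1.72·ey = (2.9431,-2.2088)

2.94 -2.21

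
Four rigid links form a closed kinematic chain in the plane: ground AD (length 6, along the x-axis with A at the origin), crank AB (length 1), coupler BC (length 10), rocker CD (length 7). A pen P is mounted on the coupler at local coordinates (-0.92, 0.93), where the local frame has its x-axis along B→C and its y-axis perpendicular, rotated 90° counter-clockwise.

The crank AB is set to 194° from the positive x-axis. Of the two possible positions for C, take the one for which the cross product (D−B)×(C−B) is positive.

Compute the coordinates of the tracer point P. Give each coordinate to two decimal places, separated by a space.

A=(0,0), D=(6.00,0)
B = A + 1.00·(cos194°, sin194°) = (-0.9703, -0.2419)
|BD| = 6.9745
circle(B,10.00) ∩ circle(D,7.00): a=7.1434, h=6.9980
  candidates: C₊=(5.9261,6.9996) cross=48.807; C₋=(6.4116,-6.9879) cross=-48.807
  mode + wants cross > 0 → take C=(5.9261,6.9996) (cross=48.807)
ex = (C−B)/|BC| = (0.6896,0.7242); ey = (-0.7242,0.6896)
P = B + -0.92·ex + 0.93·ey = (-2.2782,-0.2668)

-2.28 -0.27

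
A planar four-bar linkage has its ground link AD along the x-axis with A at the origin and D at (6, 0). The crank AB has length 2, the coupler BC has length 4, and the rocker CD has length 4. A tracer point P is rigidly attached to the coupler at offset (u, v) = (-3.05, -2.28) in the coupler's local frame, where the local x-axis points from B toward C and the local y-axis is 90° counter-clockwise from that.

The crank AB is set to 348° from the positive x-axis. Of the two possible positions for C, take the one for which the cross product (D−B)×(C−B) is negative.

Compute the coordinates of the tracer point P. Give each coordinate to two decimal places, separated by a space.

A=(0,0), D=(6.00,0)
B = A + 2.00·(cos348°, sin348°) = (1.9563, -0.4158)
|BD| = 4.0650
circle(B,4.00) ∩ circle(D,4.00): a=2.0325, h=3.4451
  candidates: C₊=(3.6257,3.2191) cross=14.005; C₋=(4.3306,-3.6350) cross=-14.005
  mode - wants cross < 0 → take C=(4.3306,-3.6350) (cross=-14.005)
ex = (C−B)/|BC| = (0.5936,-0.8048); ey = (0.8048,0.5936)
P = B + -3.05·ex + -2.28·ey = (-1.6890,0.6854)

-1.69 0.69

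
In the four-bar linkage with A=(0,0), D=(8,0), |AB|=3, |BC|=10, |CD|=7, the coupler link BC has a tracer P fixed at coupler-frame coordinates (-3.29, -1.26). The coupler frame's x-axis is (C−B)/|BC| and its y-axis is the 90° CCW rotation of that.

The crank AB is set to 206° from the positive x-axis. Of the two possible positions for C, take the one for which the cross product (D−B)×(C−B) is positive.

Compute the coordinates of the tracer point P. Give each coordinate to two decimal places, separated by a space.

-4.07 -4.56

A=(0,0), D=(8.00,0)
B = A + 3.00·(cos206°, sin206°) = (-2.6964, -1.3151)
|BD| = 10.7769
circle(B,10.00) ∩ circle(D,7.00): a=7.7546, h=6.3139
  candidates: C₊=(4.2298,5.8979) cross=68.045; C₋=(5.7708,-6.6356) cross=-68.045
  mode + wants cross > 0 → take C=(4.2298,5.8979) (cross=68.045)
ex = (C−B)/|BC| = (0.6926,0.7213); ey = (-0.7213,0.6926)
P = B + -3.29·ex + -1.26·ey = (-4.0663,-4.5609)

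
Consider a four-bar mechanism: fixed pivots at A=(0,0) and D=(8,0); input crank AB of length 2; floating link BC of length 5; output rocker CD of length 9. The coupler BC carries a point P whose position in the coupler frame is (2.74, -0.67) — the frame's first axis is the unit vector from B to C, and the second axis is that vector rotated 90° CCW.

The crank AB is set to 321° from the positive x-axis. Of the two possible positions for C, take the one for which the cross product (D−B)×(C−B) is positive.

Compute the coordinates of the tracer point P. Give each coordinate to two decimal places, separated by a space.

1.13 1.53

A=(0,0), D=(8.00,0)
B = A + 2.00·(cos321°, sin321°) = (1.5543, -1.2586)
|BD| = 6.5674
circle(B,5.00) ∩ circle(D,9.00): a=-0.9797, h=4.9031
  candidates: C₊=(-0.3469,3.3658) cross=32.201; C₋=(1.5324,-6.2586) cross=-32.201
  mode + wants cross > 0 → take C=(-0.3469,3.3658) (cross=32.201)
ex = (C−B)/|BC| = (-0.3802,0.9249); ey = (-0.9249,-0.3802)
P = B + 2.74·ex + -0.67·ey = (1.1321,1.5303)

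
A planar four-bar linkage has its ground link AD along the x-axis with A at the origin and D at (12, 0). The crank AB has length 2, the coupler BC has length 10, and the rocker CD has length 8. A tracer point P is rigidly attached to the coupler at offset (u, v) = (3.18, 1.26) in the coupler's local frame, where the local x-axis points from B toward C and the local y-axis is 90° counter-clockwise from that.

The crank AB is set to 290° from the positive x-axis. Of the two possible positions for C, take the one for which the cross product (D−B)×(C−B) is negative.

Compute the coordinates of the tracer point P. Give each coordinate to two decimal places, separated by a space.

4.03 -2.59

A=(0,0), D=(12.00,0)
B = A + 2.00·(cos290°, sin290°) = (0.6840, -1.8794)
|BD| = 11.4710
circle(B,10.00) ∩ circle(D,8.00): a=7.3047, h=6.8295
  candidates: C₊=(6.7711,6.0546) cross=78.341; C₋=(9.0089,-7.4198) cross=-78.341
  mode - wants cross < 0 → take C=(9.0089,-7.4198) (cross=-78.341)
ex = (C−B)/|BC| = (0.8325,-0.5540); ey = (0.5540,0.8325)
P = B + 3.18·ex + 1.26·ey = (4.0294,-2.5923)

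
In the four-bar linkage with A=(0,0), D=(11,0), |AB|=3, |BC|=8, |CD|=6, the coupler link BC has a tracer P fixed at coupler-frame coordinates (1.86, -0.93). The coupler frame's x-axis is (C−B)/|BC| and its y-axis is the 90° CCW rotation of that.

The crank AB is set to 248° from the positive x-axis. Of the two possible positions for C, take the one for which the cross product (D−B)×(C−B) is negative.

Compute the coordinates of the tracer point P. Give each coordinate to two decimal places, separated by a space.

0.54 -4.03

A=(0,0), D=(11.00,0)
B = A + 3.00·(cos248°, sin248°) = (-1.1238, -2.7816)
|BD| = 12.4388
circle(B,8.00) ∩ circle(D,6.00): a=7.3449, h=3.1705
  candidates: C₊=(5.3261,1.9511) cross=39.438; C₋=(6.7441,-4.2293) cross=-39.438
  mode - wants cross < 0 → take C=(6.7441,-4.2293) (cross=-39.438)
ex = (C−B)/|BC| = (0.9835,-0.1810); ey = (0.1810,0.9835)
P = B + 1.86·ex + -0.93·ey = (0.5372,-4.0328)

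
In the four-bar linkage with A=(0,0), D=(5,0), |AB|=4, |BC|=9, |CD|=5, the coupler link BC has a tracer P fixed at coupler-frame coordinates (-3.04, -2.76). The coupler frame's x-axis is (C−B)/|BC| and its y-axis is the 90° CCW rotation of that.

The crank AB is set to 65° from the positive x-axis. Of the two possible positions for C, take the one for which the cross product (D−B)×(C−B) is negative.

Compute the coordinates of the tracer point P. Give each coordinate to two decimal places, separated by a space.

-1.85 5.70

A=(0,0), D=(5.00,0)
B = A + 4.00·(cos65°, sin65°) = (1.6905, 3.6252)
|BD| = 4.9087
circle(B,9.00) ∩ circle(D,5.00): a=8.1585, h=3.7998
  candidates: C₊=(9.9974,0.1618) cross=18.652; C₋=(4.3848,-4.9620) cross=-18.652
  mode - wants cross < 0 → take C=(4.3848,-4.9620) (cross=-18.652)
ex = (C−B)/|BC| = (0.2994,-0.9541); ey = (0.9541,0.2994)
P = B + -3.04·ex + -2.76·ey = (-1.8530,5.6996)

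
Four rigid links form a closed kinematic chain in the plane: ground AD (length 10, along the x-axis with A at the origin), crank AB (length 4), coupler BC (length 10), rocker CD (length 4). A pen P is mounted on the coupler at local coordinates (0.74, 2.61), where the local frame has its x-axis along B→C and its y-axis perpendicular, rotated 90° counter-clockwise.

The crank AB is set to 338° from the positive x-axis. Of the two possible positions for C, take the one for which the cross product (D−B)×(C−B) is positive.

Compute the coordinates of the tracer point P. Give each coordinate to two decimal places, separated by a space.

A=(0,0), D=(10.00,0)
B = A + 4.00·(cos338°, sin338°) = (3.7087, -1.4984)
|BD| = 6.4672
circle(B,10.00) ∩ circle(D,4.00): a=9.7279, h=2.3169
  candidates: C₊=(12.6351,3.0094) cross=14.984; C₋=(13.7087,-1.4984) cross=-14.984
  mode + wants cross > 0 → take C=(12.6351,3.0094) (cross=14.984)
ex = (C−B)/|BC| = (0.8926,0.4508); ey = (-0.4508,0.8926)
P = B + 0.74·ex + 2.61·ey = (3.1928,1.1649)

3.19 1.16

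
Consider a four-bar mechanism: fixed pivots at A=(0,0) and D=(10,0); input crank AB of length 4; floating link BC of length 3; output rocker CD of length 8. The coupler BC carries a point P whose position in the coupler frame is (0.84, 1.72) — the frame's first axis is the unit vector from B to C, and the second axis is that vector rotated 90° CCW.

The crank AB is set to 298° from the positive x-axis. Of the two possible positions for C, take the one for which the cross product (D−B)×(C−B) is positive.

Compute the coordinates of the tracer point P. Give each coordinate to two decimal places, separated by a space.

A=(0,0), D=(10.00,0)
B = A + 4.00·(cos298°, sin298°) = (1.8779, -3.5318)
|BD| = 8.8568
circle(B,3.00) ∩ circle(D,8.00): a=1.3234, h=2.6923
  candidates: C₊=(2.0179,-0.5351) cross=23.845; C₋=(4.1651,-5.4731) cross=-23.845
  mode + wants cross > 0 → take C=(2.0179,-0.5351) (cross=23.845)
ex = (C−B)/|BC| = (0.0467,0.9989); ey = (-0.9989,0.0467)
P = B + 0.84·ex + 1.72·ey = (0.1990,-2.6124)

0.20 -2.61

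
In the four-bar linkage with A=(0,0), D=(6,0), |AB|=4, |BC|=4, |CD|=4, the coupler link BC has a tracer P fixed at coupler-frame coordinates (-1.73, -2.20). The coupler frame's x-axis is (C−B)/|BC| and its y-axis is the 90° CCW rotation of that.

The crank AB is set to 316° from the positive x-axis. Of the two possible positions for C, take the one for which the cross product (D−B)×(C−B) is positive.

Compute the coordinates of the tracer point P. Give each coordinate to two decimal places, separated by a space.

A=(0,0), D=(6.00,0)
B = A + 4.00·(cos316°, sin316°) = (2.8774, -2.7786)
|BD| = 4.1799
circle(B,4.00) ∩ circle(D,4.00): a=2.0900, h=3.4106
  candidates: C₊=(2.1715,1.1586) cross=14.256; C₋=(6.7059,-3.9372) cross=-14.256
  mode + wants cross > 0 → take C=(2.1715,1.1586) (cross=14.256)
ex = (C−B)/|BC| = (-0.1765,0.9843); ey = (-0.9843,-0.1765)
P = B + -1.73·ex + -2.20·ey = (5.3481,-4.0932)

5.35 -4.09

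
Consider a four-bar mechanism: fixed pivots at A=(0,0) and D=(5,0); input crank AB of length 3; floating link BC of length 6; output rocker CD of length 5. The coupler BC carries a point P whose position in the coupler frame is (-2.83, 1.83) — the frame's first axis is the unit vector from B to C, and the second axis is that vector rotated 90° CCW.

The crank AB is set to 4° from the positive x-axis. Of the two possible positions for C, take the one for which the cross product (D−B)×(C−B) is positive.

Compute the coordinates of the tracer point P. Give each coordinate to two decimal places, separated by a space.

-0.30 -0.53

A=(0,0), D=(5.00,0)
B = A + 3.00·(cos4°, sin4°) = (2.9927, 0.2093)
|BD| = 2.0182
circle(B,6.00) ∩ circle(D,5.00): a=3.7343, h=4.6963
  candidates: C₊=(7.1938,4.4930) cross=9.478; C₋=(6.2199,-4.8489) cross=-9.478
  mode + wants cross > 0 → take C=(7.1938,4.4930) (cross=9.478)
ex = (C−B)/|BC| = (0.7002,0.7140); ey = (-0.7140,0.7002)
P = B + -2.83·ex + 1.83·ey = (-0.2954,-0.5299)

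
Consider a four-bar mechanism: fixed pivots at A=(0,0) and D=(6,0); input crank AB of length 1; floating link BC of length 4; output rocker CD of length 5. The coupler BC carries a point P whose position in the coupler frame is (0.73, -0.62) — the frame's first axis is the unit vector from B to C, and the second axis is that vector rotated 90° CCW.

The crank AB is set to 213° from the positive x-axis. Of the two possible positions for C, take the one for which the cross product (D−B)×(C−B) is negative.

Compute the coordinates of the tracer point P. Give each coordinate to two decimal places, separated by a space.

-0.70 -1.49

A=(0,0), D=(6.00,0)
B = A + 1.00·(cos213°, sin213°) = (-0.8387, -0.5446)
|BD| = 6.8603
circle(B,4.00) ∩ circle(D,5.00): a=2.7742, h=2.8816
  candidates: C₊=(1.6980,2.5481) cross=19.769; C₋=(2.1556,-3.1969) cross=-19.769
  mode - wants cross < 0 → take C=(2.1556,-3.1969) (cross=-19.769)
ex = (C−B)/|BC| = (0.7486,-0.6631); ey = (0.6631,0.7486)
P = B + 0.73·ex + -0.62·ey = (-0.7033,-1.4928)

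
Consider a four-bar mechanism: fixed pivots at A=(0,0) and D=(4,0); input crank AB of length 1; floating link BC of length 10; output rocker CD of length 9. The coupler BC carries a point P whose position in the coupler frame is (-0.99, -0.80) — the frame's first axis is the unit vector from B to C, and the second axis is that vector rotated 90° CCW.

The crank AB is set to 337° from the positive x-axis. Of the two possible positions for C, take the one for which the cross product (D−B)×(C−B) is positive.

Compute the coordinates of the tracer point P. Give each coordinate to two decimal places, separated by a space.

1.33 -1.60

A=(0,0), D=(4.00,0)
B = A + 1.00·(cos337°, sin337°) = (0.9205, -0.3907)
|BD| = 3.1042
circle(B,10.00) ∩ circle(D,9.00): a=4.6125, h=8.8727
  candidates: C₊=(4.3795,8.9920) cross=27.543; C₋=(6.6131,-8.6123) cross=-27.543
  mode + wants cross > 0 → take C=(4.3795,8.9920) (cross=27.543)
ex = (C−B)/|BC| = (0.3459,0.9383); ey = (-0.9383,0.3459)
P = B + -0.99·ex + -0.80·ey = (1.3287,-1.5963)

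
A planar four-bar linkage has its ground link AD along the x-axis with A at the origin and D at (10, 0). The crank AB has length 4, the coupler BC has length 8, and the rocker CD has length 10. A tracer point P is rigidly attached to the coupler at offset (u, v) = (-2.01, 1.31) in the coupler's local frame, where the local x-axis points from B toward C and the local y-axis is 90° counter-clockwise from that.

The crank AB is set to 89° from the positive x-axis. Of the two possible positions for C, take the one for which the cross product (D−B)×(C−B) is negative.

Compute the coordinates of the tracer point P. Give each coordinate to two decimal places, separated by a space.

A=(0,0), D=(10.00,0)
B = A + 4.00·(cos89°, sin89°) = (0.0698, 3.9994)
|BD| = 10.7053
circle(B,8.00) ∩ circle(D,10.00): a=3.6713, h=7.1079
  candidates: C₊=(6.1307,9.2211) cross=76.092; C₋=(0.8198,-3.9654) cross=-76.092
  mode - wants cross < 0 → take C=(0.8198,-3.9654) (cross=-76.092)
ex = (C−B)/|BC| = (0.0938,-0.9956); ey = (0.9956,0.0938)
P = B + -2.01·ex + 1.31·ey = (1.1856,6.1234)

1.19 6.12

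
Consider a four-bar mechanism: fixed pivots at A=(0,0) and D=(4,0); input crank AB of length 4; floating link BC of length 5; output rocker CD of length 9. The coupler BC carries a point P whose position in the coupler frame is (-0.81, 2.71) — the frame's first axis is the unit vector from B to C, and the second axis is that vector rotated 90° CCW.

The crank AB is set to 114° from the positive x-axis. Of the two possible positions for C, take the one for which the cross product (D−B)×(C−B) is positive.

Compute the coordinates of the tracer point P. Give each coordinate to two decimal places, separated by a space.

A=(0,0), D=(4.00,0)
B = A + 4.00·(cos114°, sin114°) = (-1.6269, 3.6542)
|BD| = 6.7094
circle(B,5.00) ∩ circle(D,9.00): a=-0.8186, h=4.9325
  candidates: C₊=(0.3730,8.2368) cross=33.094; C₋=(-4.9999,-0.0368) cross=-33.094
  mode + wants cross > 0 → take C=(0.3730,8.2368) (cross=33.094)
ex = (C−B)/|BC| = (0.4000,0.9165); ey = (-0.9165,0.4000)
P = B + -0.81·ex + 2.71·ey = (-4.4347,3.9958)

-4.43 4.00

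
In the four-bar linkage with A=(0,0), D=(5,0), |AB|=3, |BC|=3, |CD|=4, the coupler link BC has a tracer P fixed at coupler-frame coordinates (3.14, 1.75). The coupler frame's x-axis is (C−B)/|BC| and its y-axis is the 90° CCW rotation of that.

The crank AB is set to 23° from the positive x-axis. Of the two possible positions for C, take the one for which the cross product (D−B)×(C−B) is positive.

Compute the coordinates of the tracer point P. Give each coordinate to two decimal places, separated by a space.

A=(0,0), D=(5.00,0)
B = A + 3.00·(cos23°, sin23°) = (2.7615, 1.1722)
|BD| = 2.5268
circle(B,3.00) ∩ circle(D,4.00): a=-0.1217, h=2.9975
  candidates: C₊=(4.0442,3.8841) cross=7.574; C₋=(1.2631,-1.4268) cross=-7.574
  mode + wants cross > 0 → take C=(4.0442,3.8841) (cross=7.574)
ex = (C−B)/|BC| = (0.4276,0.9040); ey = (-0.9040,0.4276)
P = B + 3.14·ex + 1.75·ey = (2.5221,4.7589)

2.52 4.76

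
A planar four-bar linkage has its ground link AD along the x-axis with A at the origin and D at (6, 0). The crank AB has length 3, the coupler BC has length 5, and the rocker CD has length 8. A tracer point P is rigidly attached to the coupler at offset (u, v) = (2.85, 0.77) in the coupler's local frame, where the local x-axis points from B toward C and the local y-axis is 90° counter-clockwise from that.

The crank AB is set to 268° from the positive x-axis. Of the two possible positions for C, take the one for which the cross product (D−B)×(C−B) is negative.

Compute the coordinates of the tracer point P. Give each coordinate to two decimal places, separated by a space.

A=(0,0), D=(6.00,0)
B = A + 3.00·(cos268°, sin268°) = (-0.1047, -2.9982)
|BD| = 6.8012
circle(B,5.00) ∩ circle(D,8.00): a=0.5335, h=4.9715
  candidates: C₊=(-1.8174,1.6993) cross=33.812; C₋=(2.5657,-7.2253) cross=-33.812
  mode - wants cross < 0 → take C=(2.5657,-7.2253) (cross=-33.812)
ex = (C−B)/|BC| = (0.5341,-0.8454); ey = (0.8454,0.5341)
P = B + 2.85·ex + 0.77·ey = (2.0684,-4.9964)

2.07 -5.00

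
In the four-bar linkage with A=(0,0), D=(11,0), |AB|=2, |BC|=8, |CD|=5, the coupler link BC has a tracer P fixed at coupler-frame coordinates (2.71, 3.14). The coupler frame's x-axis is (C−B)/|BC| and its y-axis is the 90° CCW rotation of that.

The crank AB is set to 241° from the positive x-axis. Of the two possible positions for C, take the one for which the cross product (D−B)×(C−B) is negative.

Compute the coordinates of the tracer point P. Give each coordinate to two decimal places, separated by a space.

A=(0,0), D=(11.00,0)
B = A + 2.00·(cos241°, sin241°) = (-0.9696, -1.7492)
|BD| = 12.0968
circle(B,8.00) ∩ circle(D,5.00): a=7.6604, h=2.3062
  candidates: C₊=(6.2768,1.6404) cross=27.898; C₋=(6.9437,-2.9235) cross=-27.898
  mode - wants cross < 0 → take C=(6.9437,-2.9235) (cross=-27.898)
ex = (C−B)/|BC| = (0.9892,-0.1468); ey = (0.1468,0.9892)
P = B + 2.71·ex + 3.14·ey = (2.1719,0.9590)

2.17 0.96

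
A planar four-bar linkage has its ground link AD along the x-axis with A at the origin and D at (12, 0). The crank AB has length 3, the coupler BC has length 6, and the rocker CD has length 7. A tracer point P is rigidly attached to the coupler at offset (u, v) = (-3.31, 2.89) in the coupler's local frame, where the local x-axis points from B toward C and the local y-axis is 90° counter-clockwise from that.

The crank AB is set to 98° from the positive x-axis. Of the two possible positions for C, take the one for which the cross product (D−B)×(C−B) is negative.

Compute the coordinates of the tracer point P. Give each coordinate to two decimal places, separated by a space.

-2.18 6.99

A=(0,0), D=(12.00,0)
B = A + 3.00·(cos98°, sin98°) = (-0.4175, 2.9708)
|BD| = 12.7679
circle(B,6.00) ∩ circle(D,7.00): a=5.8749, h=1.2189
  candidates: C₊=(5.5797,2.7893) cross=15.563; C₋=(5.0125,0.4184) cross=-15.563
  mode - wants cross < 0 → take C=(5.0125,0.4184) (cross=-15.563)
ex = (C−B)/|BC| = (0.9050,-0.4254); ey = (0.4254,0.9050)
P = B + -3.31·ex + 2.89·ey = (-2.1837,6.9943)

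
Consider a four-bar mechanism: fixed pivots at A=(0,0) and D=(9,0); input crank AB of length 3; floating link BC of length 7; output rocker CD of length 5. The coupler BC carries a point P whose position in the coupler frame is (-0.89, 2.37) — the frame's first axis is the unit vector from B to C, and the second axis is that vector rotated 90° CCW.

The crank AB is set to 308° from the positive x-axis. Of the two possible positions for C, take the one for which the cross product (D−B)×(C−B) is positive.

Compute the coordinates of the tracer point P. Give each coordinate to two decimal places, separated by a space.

-0.64 -1.88

A=(0,0), D=(9.00,0)
B = A + 3.00·(cos308°, sin308°) = (1.8470, -2.3640)
|BD| = 7.5335
circle(B,7.00) ∩ circle(D,5.00): a=5.3596, h=4.5027
  candidates: C₊=(5.5230,3.5931) cross=33.921; C₋=(8.3489,-4.9574) cross=-33.921
  mode + wants cross > 0 → take C=(5.5230,3.5931) (cross=33.921)
ex = (C−B)/|BC| = (0.5251,0.8510); ey = (-0.8510,0.5251)
P = B + -0.89·ex + 2.37·ey = (-0.6373,-1.8769)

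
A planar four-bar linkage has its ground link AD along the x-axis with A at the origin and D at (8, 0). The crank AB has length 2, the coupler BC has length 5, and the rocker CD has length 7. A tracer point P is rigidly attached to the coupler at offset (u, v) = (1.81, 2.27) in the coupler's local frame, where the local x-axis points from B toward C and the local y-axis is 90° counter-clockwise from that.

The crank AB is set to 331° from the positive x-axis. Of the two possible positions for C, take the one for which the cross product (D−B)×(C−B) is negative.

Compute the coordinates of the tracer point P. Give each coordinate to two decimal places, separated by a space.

A=(0,0), D=(8.00,0)
B = A + 2.00·(cos331°, sin331°) = (1.7492, -0.9696)
|BD| = 6.3255
circle(B,5.00) ∩ circle(D,7.00): a=1.2657, h=4.8372
  candidates: C₊=(2.2585,4.0044) cross=30.597; C₋=(3.7414,-5.5556) cross=-30.597
  mode - wants cross < 0 → take C=(3.7414,-5.5556) (cross=-30.597)
ex = (C−B)/|BC| = (0.3984,-0.9172); ey = (0.9172,0.3984)
P = B + 1.81·ex + 2.27·ey = (4.5524,-1.7253)

4.55 -1.73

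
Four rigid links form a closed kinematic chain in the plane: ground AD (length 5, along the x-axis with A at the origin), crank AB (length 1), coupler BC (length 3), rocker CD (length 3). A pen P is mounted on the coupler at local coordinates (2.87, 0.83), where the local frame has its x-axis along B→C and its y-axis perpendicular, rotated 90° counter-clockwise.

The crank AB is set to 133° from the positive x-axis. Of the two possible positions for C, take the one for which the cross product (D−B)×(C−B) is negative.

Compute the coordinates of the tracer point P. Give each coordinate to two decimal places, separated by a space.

A=(0,0), D=(5.00,0)
B = A + 1.00·(cos133°, sin133°) = (-0.6820, 0.7314)
|BD| = 5.7289
circle(B,3.00) ∩ circle(D,3.00): a=2.8644, h=0.8916
  candidates: C₊=(2.2728,1.2500) cross=5.108; C₋=(2.0452,-0.5187) cross=-5.108
  mode - wants cross < 0 → take C=(2.0452,-0.5187) (cross=-5.108)
ex = (C−B)/|BC| = (0.9091,-0.4167); ey = (0.4167,0.9091)
P = B + 2.87·ex + 0.83·ey = (2.2728,0.2900)

2.27 0.29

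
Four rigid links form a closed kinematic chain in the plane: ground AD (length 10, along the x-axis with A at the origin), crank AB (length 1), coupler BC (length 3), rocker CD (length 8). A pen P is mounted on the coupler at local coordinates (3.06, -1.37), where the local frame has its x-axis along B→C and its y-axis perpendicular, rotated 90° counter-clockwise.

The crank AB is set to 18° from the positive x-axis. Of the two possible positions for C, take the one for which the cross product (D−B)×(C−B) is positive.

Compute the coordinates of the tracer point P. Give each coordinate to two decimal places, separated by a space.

A=(0,0), D=(10.00,0)
B = A + 1.00·(cos18°, sin18°) = (0.9511, 0.3090)
|BD| = 9.0542
circle(B,3.00) ∩ circle(D,8.00): a=1.4899, h=2.6039
  candidates: C₊=(2.5289,2.8606) cross=23.576; C₋=(2.3512,-2.3442) cross=-23.576
  mode + wants cross > 0 → take C=(2.5289,2.8606) (cross=23.576)
ex = (C−B)/|BC| = (0.5260,0.8505); ey = (-0.8505,0.5260)
P = B + 3.06·ex + -1.37·ey = (3.7257,2.1910)

3.73 2.19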